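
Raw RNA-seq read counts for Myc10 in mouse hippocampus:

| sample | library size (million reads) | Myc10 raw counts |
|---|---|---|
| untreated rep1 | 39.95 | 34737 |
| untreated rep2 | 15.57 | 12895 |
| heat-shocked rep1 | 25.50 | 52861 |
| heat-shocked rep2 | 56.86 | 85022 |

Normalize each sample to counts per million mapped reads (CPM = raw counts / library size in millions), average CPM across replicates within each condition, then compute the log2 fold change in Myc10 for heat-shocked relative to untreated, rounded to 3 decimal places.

CPM(untreated rep1) = 34737 / 39.95 = 869.5119
CPM(untreated rep2) = 12895 / 15.57 = 828.1952
CPM(heat-shocked rep1) = 52861 / 25.50 = 2072.9804
CPM(heat-shocked rep2) = 85022 / 56.86 = 1495.2867
mean CPM(untreated) = 848.8536; mean CPM(heat-shocked) = 1784.1335
Fold change = 1784.1335 / 848.8536 = 2.10182
log2(2.10182) = 1.0716

1.072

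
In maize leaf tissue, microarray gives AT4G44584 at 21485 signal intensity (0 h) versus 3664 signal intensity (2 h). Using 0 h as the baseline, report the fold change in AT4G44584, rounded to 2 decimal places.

0.17

Fold change = 3664 / 21485 = 0.171
AT4G44584 is downregulated.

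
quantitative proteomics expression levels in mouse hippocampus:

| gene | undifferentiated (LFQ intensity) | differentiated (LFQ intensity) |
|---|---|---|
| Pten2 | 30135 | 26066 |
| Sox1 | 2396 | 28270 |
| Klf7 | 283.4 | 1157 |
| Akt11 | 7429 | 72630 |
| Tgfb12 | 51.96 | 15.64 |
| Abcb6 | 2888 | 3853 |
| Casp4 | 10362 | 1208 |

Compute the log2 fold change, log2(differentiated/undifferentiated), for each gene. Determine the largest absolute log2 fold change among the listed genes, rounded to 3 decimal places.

log2(26066/30135) = -0.209  (Pten2)
log2(28270/2396) = 3.561  (Sox1)
log2(1157/283.4) = 2.029  (Klf7)
log2(72630/7429) = 3.289  (Akt11)
log2(15.64/51.96) = -1.732  (Tgfb12)
log2(3853/2888) = 0.416  (Abcb6)
log2(1208/10362) = -3.101  (Casp4)
The largest magnitude belongs to Sox1.

3.561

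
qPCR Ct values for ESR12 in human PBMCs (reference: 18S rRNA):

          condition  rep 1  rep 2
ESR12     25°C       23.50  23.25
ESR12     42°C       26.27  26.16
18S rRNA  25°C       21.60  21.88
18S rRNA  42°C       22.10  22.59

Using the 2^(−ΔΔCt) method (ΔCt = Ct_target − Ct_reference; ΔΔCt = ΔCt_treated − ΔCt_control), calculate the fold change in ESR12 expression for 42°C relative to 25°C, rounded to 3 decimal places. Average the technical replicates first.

Mean Ct: ESR12 25°C 23.375; ESR12 42°C 26.215; 18S rRNA 25°C 21.740; 18S rRNA 42°C 22.345
ΔCt(25°C) = 23.375 − 21.740 = 1.635
ΔCt(42°C) = 26.215 − 22.345 = 3.870
ΔΔCt = 3.870 − 1.635 = 2.235
Fold change = 2^(−2.235) = 0.2124

0.212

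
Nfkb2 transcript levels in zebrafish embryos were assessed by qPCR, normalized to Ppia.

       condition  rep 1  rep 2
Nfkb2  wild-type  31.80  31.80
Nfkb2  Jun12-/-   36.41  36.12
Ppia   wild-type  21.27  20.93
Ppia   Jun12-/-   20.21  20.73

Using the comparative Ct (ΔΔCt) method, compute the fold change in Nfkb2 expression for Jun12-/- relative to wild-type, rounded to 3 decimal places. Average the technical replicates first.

Mean Ct: Nfkb2 wild-type 31.800; Nfkb2 Jun12-/- 36.265; Ppia wild-type 21.100; Ppia Jun12-/- 20.470
ΔCt(wild-type) = 31.800 − 21.100 = 10.700
ΔCt(Jun12-/-) = 36.265 − 20.470 = 15.795
ΔΔCt = 15.795 − 10.700 = 5.095
Fold change = 2^(−5.095) = 0.0293

0.029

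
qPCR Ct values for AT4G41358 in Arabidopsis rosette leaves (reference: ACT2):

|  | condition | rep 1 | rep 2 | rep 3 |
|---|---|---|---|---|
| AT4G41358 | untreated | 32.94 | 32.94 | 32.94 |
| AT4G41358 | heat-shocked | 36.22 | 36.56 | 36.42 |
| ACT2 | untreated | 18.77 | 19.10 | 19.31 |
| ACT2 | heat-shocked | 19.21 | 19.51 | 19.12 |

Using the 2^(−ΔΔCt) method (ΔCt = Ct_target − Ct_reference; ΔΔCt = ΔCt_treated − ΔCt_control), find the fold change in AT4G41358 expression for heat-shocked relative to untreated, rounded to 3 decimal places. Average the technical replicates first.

0.106

Mean Ct: AT4G41358 untreated 32.940; AT4G41358 heat-shocked 36.400; ACT2 untreated 19.060; ACT2 heat-shocked 19.280
ΔCt(untreated) = 32.940 − 19.060 = 13.880
ΔCt(heat-shocked) = 36.400 − 19.280 = 17.120
ΔΔCt = 17.120 − 13.880 = 3.240
Fold change = 2^(−3.240) = 0.1058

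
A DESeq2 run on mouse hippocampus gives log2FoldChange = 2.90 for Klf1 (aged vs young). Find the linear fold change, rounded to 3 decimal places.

7.464

Fold change = 2^(2.90) = 7.4643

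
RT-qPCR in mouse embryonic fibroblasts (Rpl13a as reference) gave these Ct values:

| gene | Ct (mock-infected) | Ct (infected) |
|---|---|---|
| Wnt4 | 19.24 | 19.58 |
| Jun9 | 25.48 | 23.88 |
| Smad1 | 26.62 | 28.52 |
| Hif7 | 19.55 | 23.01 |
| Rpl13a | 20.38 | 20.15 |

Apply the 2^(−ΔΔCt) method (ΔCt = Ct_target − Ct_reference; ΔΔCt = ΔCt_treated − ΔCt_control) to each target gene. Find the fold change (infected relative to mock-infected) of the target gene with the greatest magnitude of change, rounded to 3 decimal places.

0.077

Wnt4: ΔΔCt = (19.58−20.15) − (19.24−20.38) = -0.57 − (-1.14) = 0.57; fold change = 2^-0.57 = 0.674
Jun9: ΔΔCt = (23.88−20.15) − (25.48−20.38) = 3.73 − 5.10 = -1.37; fold change = 2^1.37 = 2.585
Smad1: ΔΔCt = (28.52−20.15) − (26.62−20.38) = 8.37 − 6.24 = 2.13; fold change = 2^-2.13 = 0.228
Hif7: ΔΔCt = (23.01−20.15) − (19.55−20.38) = 2.86 − (-0.83) = 3.69; fold change = 2^-3.69 = 0.077
Hif7 has the largest |ΔΔCt| = 3.69.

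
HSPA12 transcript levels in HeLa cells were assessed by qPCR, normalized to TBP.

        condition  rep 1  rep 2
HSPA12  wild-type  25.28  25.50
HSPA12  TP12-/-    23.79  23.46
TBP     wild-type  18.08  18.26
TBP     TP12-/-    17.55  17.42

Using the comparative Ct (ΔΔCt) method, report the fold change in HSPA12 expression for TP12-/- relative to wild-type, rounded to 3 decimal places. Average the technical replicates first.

2.114

Mean Ct: HSPA12 wild-type 25.390; HSPA12 TP12-/- 23.625; TBP wild-type 18.170; TBP TP12-/- 17.485
ΔCt(wild-type) = 25.390 − 18.170 = 7.220
ΔCt(TP12-/-) = 23.625 − 17.485 = 6.140
ΔΔCt = 6.140 − 7.220 = -1.080
Fold change = 2^(−(-1.080)) = 2^1.080 = 2.1140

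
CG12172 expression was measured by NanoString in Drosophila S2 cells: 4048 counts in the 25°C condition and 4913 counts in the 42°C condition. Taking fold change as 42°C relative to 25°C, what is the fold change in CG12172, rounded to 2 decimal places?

1.21

Fold change = 4913 / 4048 = 1.214
CG12172 is upregulated.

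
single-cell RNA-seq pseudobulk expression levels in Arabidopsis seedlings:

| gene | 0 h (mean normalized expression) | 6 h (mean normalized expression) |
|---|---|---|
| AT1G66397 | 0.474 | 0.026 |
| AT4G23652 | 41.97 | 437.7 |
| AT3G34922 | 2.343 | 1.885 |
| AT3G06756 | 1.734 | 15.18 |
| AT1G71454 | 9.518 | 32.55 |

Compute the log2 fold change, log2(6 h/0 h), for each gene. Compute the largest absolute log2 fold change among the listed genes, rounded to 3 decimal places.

log2(0.026/0.474) = -4.188  (AT1G66397)
log2(437.7/41.97) = 3.383  (AT4G23652)
log2(1.885/2.343) = -0.314  (AT3G34922)
log2(15.18/1.734) = 3.130  (AT3G06756)
log2(32.55/9.518) = 1.774  (AT1G71454)
The largest magnitude belongs to AT1G66397.

4.188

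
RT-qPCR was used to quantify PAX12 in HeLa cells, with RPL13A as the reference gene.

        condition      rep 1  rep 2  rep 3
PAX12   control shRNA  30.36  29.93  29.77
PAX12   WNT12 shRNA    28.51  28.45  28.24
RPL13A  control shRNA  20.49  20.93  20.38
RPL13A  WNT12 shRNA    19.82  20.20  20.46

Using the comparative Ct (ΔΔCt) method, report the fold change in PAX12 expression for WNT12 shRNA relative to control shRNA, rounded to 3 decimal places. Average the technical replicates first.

2.266

Mean Ct: PAX12 control shRNA 30.020; PAX12 WNT12 shRNA 28.400; RPL13A control shRNA 20.600; RPL13A WNT12 shRNA 20.160
ΔCt(control shRNA) = 30.020 − 20.600 = 9.420
ΔCt(WNT12 shRNA) = 28.400 − 20.160 = 8.240
ΔΔCt = 8.240 − 9.420 = -1.180
Fold change = 2^(−(-1.180)) = 2^1.180 = 2.2658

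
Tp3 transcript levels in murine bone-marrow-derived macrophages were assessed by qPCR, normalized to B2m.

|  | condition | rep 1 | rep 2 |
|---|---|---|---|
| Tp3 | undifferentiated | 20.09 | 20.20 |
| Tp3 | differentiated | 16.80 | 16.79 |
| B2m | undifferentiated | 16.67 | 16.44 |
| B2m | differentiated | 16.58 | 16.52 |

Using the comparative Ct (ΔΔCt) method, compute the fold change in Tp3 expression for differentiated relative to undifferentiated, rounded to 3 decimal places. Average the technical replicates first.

10.161

Mean Ct: Tp3 undifferentiated 20.145; Tp3 differentiated 16.795; B2m undifferentiated 16.555; B2m differentiated 16.550
ΔCt(undifferentiated) = 20.145 − 16.555 = 3.590
ΔCt(differentiated) = 16.795 − 16.550 = 0.245
ΔΔCt = 0.245 − 3.590 = -3.345
Fold change = 2^(−(-3.345)) = 2^3.345 = 10.1612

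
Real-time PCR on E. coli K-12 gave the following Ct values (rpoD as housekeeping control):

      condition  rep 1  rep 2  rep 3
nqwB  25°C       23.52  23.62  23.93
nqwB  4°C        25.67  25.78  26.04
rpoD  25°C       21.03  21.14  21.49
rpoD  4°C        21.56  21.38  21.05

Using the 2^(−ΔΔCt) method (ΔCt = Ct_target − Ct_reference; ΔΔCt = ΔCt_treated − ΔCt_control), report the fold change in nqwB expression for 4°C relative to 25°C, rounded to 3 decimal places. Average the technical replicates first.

Mean Ct: nqwB 25°C 23.690; nqwB 4°C 25.830; rpoD 25°C 21.220; rpoD 4°C 21.330
ΔCt(25°C) = 23.690 − 21.220 = 2.470
ΔCt(4°C) = 25.830 − 21.330 = 4.500
ΔΔCt = 4.500 − 2.470 = 2.030
Fold change = 2^(−2.030) = 0.2449

0.245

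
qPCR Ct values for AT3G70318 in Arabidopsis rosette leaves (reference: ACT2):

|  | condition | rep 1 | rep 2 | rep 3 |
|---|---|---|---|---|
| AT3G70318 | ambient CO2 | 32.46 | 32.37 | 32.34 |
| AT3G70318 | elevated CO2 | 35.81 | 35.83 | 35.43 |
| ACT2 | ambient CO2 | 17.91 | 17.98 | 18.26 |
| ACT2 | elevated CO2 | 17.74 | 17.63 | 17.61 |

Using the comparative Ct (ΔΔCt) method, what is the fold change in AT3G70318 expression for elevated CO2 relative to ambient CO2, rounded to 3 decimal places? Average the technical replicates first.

0.077

Mean Ct: AT3G70318 ambient CO2 32.390; AT3G70318 elevated CO2 35.690; ACT2 ambient CO2 18.050; ACT2 elevated CO2 17.660
ΔCt(ambient CO2) = 32.390 − 18.050 = 14.340
ΔCt(elevated CO2) = 35.690 − 17.660 = 18.030
ΔΔCt = 18.030 − 14.340 = 3.690
Fold change = 2^(−3.690) = 0.0775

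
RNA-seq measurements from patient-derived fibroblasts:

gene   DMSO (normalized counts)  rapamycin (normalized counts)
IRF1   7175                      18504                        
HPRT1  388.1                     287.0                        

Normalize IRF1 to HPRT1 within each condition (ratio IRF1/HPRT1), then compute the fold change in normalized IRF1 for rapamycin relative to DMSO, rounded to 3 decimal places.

IRF1/HPRT1 (DMSO) = 7175 / 388.1 = 18.488
IRF1/HPRT1 (rapamycin) = 18504 / 287.0 = 64.474
Fold change = 64.474 / 18.488 = 3.4874

3.487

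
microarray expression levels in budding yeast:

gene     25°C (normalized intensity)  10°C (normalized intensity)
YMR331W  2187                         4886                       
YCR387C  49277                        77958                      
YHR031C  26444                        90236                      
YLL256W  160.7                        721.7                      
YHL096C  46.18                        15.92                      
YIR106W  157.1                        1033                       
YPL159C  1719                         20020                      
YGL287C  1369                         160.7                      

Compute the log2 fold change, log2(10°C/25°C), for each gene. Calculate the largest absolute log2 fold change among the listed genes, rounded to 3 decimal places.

log2(4886/2187) = 1.160  (YMR331W)
log2(77958/49277) = 0.662  (YCR387C)
log2(90236/26444) = 1.771  (YHR031C)
log2(721.7/160.7) = 2.167  (YLL256W)
log2(15.92/46.18) = -1.536  (YHL096C)
log2(1033/157.1) = 2.717  (YIR106W)
log2(20020/1719) = 3.542  (YPL159C)
log2(160.7/1369) = -3.091  (YGL287C)
The largest magnitude belongs to YPL159C.

3.542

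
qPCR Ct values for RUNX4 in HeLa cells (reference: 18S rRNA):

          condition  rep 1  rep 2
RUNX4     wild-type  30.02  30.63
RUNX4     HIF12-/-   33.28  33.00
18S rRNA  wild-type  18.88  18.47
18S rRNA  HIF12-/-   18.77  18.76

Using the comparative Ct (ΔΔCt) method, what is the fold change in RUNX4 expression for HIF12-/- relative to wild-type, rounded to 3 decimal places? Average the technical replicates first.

Mean Ct: RUNX4 wild-type 30.325; RUNX4 HIF12-/- 33.140; 18S rRNA wild-type 18.675; 18S rRNA HIF12-/- 18.765
ΔCt(wild-type) = 30.325 − 18.675 = 11.650
ΔCt(HIF12-/-) = 33.140 − 18.765 = 14.375
ΔΔCt = 14.375 − 11.650 = 2.725
Fold change = 2^(−2.725) = 0.1512

0.151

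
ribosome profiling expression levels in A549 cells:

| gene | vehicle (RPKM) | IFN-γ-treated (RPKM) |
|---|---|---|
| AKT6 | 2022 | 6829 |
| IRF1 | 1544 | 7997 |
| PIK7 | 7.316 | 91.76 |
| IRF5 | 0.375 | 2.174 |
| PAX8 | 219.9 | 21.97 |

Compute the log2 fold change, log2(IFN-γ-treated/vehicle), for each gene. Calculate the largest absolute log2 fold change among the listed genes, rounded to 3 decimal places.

3.649

log2(6829/2022) = 1.756  (AKT6)
log2(7997/1544) = 2.373  (IRF1)
log2(91.76/7.316) = 3.649  (PIK7)
log2(2.174/0.375) = 2.535  (IRF5)
log2(21.97/219.9) = -3.323  (PAX8)
The largest magnitude belongs to PIK7.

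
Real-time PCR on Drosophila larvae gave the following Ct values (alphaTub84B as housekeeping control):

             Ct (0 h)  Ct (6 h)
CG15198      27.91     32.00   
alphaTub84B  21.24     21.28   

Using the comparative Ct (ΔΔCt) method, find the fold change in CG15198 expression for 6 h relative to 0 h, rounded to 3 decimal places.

ΔCt(0 h) = 27.910 − 21.240 = 6.670
ΔCt(6 h) = 32.000 − 21.280 = 10.720
ΔΔCt = 10.720 − 6.670 = 4.050
Fold change = 2^(−4.050) = 0.0604

0.060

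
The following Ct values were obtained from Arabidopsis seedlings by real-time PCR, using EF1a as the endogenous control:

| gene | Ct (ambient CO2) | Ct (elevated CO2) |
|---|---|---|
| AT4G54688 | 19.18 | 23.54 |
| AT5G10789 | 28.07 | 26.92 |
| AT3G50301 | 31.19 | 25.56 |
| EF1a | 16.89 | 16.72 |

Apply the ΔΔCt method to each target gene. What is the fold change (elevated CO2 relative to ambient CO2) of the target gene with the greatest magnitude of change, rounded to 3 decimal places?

AT4G54688: ΔΔCt = (23.54−16.72) − (19.18−16.89) = 6.82 − 2.29 = 4.53; fold change = 2^-4.53 = 0.043
AT5G10789: ΔΔCt = (26.92−16.72) − (28.07−16.89) = 10.20 − 11.18 = -0.98; fold change = 2^0.98 = 1.972
AT3G50301: ΔΔCt = (25.56−16.72) − (31.19−16.89) = 8.84 − 14.30 = -5.46; fold change = 2^5.46 = 44.017
AT3G50301 has the largest |ΔΔCt| = 5.46.

44.017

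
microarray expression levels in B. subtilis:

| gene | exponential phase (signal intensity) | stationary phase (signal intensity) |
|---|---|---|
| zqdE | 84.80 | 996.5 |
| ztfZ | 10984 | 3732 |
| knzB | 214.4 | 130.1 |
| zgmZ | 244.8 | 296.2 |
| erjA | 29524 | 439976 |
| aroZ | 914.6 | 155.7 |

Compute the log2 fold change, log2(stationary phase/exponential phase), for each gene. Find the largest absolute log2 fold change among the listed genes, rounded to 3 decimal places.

3.897

log2(996.5/84.80) = 3.555  (zqdE)
log2(3732/10984) = -1.557  (ztfZ)
log2(130.1/214.4) = -0.721  (knzB)
log2(296.2/244.8) = 0.275  (zgmZ)
log2(439976/29524) = 3.897  (erjA)
log2(155.7/914.6) = -2.554  (aroZ)
The largest magnitude belongs to erjA.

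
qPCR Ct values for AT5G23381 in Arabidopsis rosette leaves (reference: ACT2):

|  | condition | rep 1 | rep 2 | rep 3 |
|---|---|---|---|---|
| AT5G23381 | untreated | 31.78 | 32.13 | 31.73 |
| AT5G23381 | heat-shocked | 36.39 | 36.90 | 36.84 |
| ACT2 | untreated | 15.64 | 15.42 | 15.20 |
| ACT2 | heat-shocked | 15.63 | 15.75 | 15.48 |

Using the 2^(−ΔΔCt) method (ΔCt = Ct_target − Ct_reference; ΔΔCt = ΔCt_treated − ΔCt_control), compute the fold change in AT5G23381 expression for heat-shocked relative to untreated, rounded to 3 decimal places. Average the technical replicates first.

0.040

Mean Ct: AT5G23381 untreated 31.880; AT5G23381 heat-shocked 36.710; ACT2 untreated 15.420; ACT2 heat-shocked 15.620
ΔCt(untreated) = 31.880 − 15.420 = 16.460
ΔCt(heat-shocked) = 36.710 − 15.620 = 21.090
ΔΔCt = 21.090 − 16.460 = 4.630
Fold change = 2^(−4.630) = 0.0404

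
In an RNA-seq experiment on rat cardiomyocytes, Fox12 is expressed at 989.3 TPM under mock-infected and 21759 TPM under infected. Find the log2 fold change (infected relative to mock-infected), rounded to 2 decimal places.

Fold change = 21759 / 989.3 = 21.9943
log2(21.9943) = 4.459

4.46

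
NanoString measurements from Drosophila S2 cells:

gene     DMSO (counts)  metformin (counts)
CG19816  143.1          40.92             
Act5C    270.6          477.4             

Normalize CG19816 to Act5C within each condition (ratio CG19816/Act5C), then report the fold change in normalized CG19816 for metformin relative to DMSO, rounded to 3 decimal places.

CG19816/Act5C (DMSO) = 143.1 / 270.6 = 0.52882
CG19816/Act5C (metformin) = 40.92 / 477.4 = 0.085714
Fold change = 0.085714 / 0.52882 = 0.1621

0.162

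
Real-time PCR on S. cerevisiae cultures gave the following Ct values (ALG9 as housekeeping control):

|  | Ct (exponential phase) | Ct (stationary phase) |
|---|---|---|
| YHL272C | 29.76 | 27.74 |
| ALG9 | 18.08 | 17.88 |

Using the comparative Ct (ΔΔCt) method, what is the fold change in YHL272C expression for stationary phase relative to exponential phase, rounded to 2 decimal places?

3.53

ΔCt(exponential phase) = 29.760 − 18.080 = 11.680
ΔCt(stationary phase) = 27.740 − 17.880 = 9.860
ΔΔCt = 9.860 − 11.680 = -1.820
Fold change = 2^(−(-1.820)) = 2^1.820 = 3.531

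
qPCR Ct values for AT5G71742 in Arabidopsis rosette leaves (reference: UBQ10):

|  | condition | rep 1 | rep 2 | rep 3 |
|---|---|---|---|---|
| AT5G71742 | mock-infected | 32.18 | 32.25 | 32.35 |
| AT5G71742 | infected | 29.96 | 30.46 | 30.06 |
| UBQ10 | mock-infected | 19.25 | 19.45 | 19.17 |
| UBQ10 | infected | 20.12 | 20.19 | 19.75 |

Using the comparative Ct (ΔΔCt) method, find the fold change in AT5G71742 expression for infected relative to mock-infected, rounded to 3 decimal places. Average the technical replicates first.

Mean Ct: AT5G71742 mock-infected 32.260; AT5G71742 infected 30.160; UBQ10 mock-infected 19.290; UBQ10 infected 20.020
ΔCt(mock-infected) = 32.260 − 19.290 = 12.970
ΔCt(infected) = 30.160 − 20.020 = 10.140
ΔΔCt = 10.140 − 12.970 = -2.830
Fold change = 2^(−(-2.830)) = 2^2.830 = 7.1107

7.111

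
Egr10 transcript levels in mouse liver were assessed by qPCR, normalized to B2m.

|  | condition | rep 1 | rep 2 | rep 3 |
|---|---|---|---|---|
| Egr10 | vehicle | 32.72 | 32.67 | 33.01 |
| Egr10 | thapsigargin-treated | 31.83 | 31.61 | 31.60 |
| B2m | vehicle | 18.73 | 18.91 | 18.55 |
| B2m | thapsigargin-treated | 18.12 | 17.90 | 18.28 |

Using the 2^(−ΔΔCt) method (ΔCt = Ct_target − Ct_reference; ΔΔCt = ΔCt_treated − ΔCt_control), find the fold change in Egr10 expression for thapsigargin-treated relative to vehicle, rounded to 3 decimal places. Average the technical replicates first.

Mean Ct: Egr10 vehicle 32.800; Egr10 thapsigargin-treated 31.680; B2m vehicle 18.730; B2m thapsigargin-treated 18.100
ΔCt(vehicle) = 32.800 − 18.730 = 14.070
ΔCt(thapsigargin-treated) = 31.680 − 18.100 = 13.580
ΔΔCt = 13.580 − 14.070 = -0.490
Fold change = 2^(−(-0.490)) = 2^0.490 = 1.4044

1.404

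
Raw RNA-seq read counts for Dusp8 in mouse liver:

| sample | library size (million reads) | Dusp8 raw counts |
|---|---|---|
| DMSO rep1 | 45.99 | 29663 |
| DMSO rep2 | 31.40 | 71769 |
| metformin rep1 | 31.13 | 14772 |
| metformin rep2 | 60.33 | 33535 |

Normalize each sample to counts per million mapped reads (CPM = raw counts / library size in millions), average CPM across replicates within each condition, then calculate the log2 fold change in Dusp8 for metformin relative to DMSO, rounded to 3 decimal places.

-1.508

CPM(DMSO rep1) = 29663 / 45.99 = 644.9880
CPM(DMSO rep2) = 71769 / 31.40 = 2285.6369
CPM(metformin rep1) = 14772 / 31.13 = 474.5262
CPM(metformin rep2) = 33535 / 60.33 = 555.8594
mean CPM(DMSO) = 1465.3125; mean CPM(metformin) = 515.1928
Fold change = 515.1928 / 1465.3125 = 0.35159
log2(0.35159) = -1.5080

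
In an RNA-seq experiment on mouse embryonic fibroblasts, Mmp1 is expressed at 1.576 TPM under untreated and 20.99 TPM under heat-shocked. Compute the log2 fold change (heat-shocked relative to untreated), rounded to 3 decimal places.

3.735

Fold change = 20.99 / 1.576 = 13.3185
log2(13.3185) = 3.7354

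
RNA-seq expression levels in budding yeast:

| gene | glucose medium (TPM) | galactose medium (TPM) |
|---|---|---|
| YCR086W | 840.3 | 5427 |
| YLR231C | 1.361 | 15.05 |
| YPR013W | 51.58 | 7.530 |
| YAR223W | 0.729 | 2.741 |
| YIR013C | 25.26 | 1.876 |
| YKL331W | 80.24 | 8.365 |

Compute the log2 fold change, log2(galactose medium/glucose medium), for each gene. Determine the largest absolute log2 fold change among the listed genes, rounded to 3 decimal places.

log2(5427/840.3) = 2.691  (YCR086W)
log2(15.05/1.361) = 3.467  (YLR231C)
log2(7.530/51.58) = -2.776  (YPR013W)
log2(2.741/0.729) = 1.911  (YAR223W)
log2(1.876/25.26) = -3.751  (YIR013C)
log2(8.365/80.24) = -3.262  (YKL331W)
The largest magnitude belongs to YIR013C.

3.751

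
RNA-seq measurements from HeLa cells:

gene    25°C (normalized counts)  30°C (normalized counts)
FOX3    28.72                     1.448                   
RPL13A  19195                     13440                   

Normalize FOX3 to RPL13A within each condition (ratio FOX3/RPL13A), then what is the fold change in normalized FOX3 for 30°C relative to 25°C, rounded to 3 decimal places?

0.072

FOX3/RPL13A (25°C) = 28.72 / 19195 = 0.0014962
FOX3/RPL13A (30°C) = 1.448 / 13440 = 0.00010774
Fold change = 0.00010774 / 0.0014962 = 0.0720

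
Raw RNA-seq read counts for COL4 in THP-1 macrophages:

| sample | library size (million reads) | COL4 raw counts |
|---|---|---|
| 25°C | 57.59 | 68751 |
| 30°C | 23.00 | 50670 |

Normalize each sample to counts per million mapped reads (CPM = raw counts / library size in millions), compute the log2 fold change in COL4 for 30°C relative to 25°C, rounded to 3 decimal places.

CPM(25°C) = 68751 / 57.59 = 1193.8010
CPM(30°C) = 50670 / 23.00 = 2203.0435
Fold change = 2203.0435 / 1193.8010 = 1.84540
log2(1.84540) = 0.8839

0.884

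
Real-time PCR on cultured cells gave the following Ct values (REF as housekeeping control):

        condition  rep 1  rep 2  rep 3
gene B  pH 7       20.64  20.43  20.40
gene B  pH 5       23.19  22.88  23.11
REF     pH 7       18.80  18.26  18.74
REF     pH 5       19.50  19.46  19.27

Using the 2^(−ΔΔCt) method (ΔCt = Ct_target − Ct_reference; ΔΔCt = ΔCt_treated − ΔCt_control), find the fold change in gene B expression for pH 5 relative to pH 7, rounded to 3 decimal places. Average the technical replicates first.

0.295

Mean Ct: gene B pH 7 20.490; gene B pH 5 23.060; REF pH 7 18.600; REF pH 5 19.410
ΔCt(pH 7) = 20.490 − 18.600 = 1.890
ΔCt(pH 5) = 23.060 − 19.410 = 3.650
ΔΔCt = 3.650 − 1.890 = 1.760
Fold change = 2^(−1.760) = 0.2952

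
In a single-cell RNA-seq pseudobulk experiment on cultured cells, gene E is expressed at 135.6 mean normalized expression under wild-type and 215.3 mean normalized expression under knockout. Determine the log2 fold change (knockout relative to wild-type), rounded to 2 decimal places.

Fold change = 215.3 / 135.6 = 1.5878
log2(1.5878) = 0.667

0.67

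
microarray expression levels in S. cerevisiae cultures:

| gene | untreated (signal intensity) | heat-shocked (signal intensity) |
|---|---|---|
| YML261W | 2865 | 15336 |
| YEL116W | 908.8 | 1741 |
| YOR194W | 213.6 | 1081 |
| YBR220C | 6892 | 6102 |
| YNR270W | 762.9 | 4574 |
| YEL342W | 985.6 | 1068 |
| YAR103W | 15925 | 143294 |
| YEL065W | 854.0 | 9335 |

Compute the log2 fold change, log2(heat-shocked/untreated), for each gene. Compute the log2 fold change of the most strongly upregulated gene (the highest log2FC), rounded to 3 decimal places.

3.450

log2(15336/2865) = 2.420  (YML261W)
log2(1741/908.8) = 0.938  (YEL116W)
log2(1081/213.6) = 2.339  (YOR194W)
log2(6102/6892) = -0.176  (YBR220C)
log2(4574/762.9) = 2.584  (YNR270W)
log2(1068/985.6) = 0.116  (YEL342W)
log2(143294/15925) = 3.170  (YAR103W)
log2(9335/854.0) = 3.450  (YEL065W)
YEL065W is most strongly upregulated.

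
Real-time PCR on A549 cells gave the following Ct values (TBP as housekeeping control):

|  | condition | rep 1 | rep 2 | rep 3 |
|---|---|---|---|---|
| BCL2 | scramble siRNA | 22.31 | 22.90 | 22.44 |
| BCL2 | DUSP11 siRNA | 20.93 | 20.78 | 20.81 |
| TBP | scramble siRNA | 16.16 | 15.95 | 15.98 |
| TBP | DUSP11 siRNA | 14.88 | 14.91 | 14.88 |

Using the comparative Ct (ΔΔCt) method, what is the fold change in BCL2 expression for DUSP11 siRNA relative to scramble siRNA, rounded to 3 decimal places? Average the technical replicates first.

Mean Ct: BCL2 scramble siRNA 22.550; BCL2 DUSP11 siRNA 20.840; TBP scramble siRNA 16.030; TBP DUSP11 siRNA 14.890
ΔCt(scramble siRNA) = 22.550 − 16.030 = 6.520
ΔCt(DUSP11 siRNA) = 20.840 − 14.890 = 5.950
ΔΔCt = 5.950 − 6.520 = -0.570
Fold change = 2^(−(-0.570)) = 2^0.570 = 1.4845

1.485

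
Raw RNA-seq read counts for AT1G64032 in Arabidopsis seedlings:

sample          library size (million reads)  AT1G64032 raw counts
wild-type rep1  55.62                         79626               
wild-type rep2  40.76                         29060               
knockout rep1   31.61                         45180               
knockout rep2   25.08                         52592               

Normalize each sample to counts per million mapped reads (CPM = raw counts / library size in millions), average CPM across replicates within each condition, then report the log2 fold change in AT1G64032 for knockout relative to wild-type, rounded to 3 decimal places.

0.717

CPM(wild-type rep1) = 79626 / 55.62 = 1431.6073
CPM(wild-type rep2) = 29060 / 40.76 = 712.9539
CPM(knockout rep1) = 45180 / 31.61 = 1429.2945
CPM(knockout rep2) = 52592 / 25.08 = 2096.9697
mean CPM(wild-type) = 1072.2806; mean CPM(knockout) = 1763.1321
Fold change = 1763.1321 / 1072.2806 = 1.64428
log2(1.64428) = 0.7175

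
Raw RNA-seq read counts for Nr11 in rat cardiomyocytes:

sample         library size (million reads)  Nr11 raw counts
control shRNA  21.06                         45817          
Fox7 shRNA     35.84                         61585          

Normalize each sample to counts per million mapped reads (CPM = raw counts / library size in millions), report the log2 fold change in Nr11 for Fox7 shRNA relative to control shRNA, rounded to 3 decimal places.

-0.340

CPM(control shRNA) = 45817 / 21.06 = 2175.5461
CPM(Fox7 shRNA) = 61585 / 35.84 = 1718.3315
Fold change = 1718.3315 / 2175.5461 = 0.78984
log2(0.78984) = -0.3404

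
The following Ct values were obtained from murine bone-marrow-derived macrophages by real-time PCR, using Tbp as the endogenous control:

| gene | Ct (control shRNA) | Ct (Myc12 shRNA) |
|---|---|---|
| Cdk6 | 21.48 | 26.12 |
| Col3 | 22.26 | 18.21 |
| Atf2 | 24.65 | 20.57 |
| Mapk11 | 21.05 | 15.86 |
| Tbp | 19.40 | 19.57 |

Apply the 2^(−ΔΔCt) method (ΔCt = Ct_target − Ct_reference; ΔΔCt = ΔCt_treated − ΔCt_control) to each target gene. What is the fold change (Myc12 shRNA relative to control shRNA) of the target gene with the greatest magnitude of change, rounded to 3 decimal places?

41.070

Cdk6: ΔΔCt = (26.12−19.57) − (21.48−19.40) = 6.55 − 2.08 = 4.47; fold change = 2^-4.47 = 0.045
Col3: ΔΔCt = (18.21−19.57) − (22.26−19.40) = -1.36 − 2.86 = -4.22; fold change = 2^4.22 = 18.636
Atf2: ΔΔCt = (20.57−19.57) − (24.65−19.40) = 1.00 − 5.25 = -4.25; fold change = 2^4.25 = 19.027
Mapk11: ΔΔCt = (15.86−19.57) − (21.05−19.40) = -3.71 − 1.65 = -5.36; fold change = 2^5.36 = 41.070
Mapk11 has the largest |ΔΔCt| = 5.36.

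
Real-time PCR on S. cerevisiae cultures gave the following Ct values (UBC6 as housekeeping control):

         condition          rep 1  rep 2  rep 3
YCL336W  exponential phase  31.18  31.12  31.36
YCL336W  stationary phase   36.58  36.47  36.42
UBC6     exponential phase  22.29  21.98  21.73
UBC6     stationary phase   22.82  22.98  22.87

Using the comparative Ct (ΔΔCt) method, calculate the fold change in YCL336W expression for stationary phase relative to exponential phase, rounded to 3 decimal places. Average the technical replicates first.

Mean Ct: YCL336W exponential phase 31.220; YCL336W stationary phase 36.490; UBC6 exponential phase 22.000; UBC6 stationary phase 22.890
ΔCt(exponential phase) = 31.220 − 22.000 = 9.220
ΔCt(stationary phase) = 36.490 − 22.890 = 13.600
ΔΔCt = 13.600 − 9.220 = 4.380
Fold change = 2^(−4.380) = 0.0480

0.048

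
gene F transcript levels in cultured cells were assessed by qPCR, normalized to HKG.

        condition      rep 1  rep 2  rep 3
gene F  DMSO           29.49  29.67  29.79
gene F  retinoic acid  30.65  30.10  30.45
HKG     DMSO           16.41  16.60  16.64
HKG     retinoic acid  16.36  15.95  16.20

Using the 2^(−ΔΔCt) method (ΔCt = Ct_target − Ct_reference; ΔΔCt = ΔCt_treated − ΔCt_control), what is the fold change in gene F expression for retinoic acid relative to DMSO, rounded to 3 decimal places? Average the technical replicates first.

Mean Ct: gene F DMSO 29.650; gene F retinoic acid 30.400; HKG DMSO 16.550; HKG retinoic acid 16.170
ΔCt(DMSO) = 29.650 − 16.550 = 13.100
ΔCt(retinoic acid) = 30.400 − 16.170 = 14.230
ΔΔCt = 14.230 − 13.100 = 1.130
Fold change = 2^(−1.130) = 0.4569

0.457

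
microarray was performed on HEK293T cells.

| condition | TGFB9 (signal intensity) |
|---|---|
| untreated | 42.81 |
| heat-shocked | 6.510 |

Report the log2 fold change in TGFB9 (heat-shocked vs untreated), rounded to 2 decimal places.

-2.72

Fold change = 6.510 / 42.81 = 0.1521
log2(0.1521) = -2.717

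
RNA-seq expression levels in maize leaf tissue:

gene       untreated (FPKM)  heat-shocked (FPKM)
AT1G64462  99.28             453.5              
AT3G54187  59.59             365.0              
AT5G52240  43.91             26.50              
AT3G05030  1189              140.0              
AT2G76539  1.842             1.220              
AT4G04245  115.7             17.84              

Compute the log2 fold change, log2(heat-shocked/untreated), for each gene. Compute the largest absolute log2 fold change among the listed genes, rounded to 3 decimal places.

3.086

log2(453.5/99.28) = 2.192  (AT1G64462)
log2(365.0/59.59) = 2.615  (AT3G54187)
log2(26.50/43.91) = -0.729  (AT5G52240)
log2(140.0/1189) = -3.086  (AT3G05030)
log2(1.220/1.842) = -0.594  (AT2G76539)
log2(17.84/115.7) = -2.697  (AT4G04245)
The largest magnitude belongs to AT3G05030.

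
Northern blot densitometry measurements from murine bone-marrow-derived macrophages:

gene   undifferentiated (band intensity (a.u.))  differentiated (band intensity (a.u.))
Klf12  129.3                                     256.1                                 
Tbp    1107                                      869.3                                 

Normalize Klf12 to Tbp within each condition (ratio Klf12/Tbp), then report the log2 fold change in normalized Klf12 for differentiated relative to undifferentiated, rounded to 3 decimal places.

1.335

Klf12/Tbp (undifferentiated) = 129.3 / 1107 = 0.1168
Klf12/Tbp (differentiated) = 256.1 / 869.3 = 0.2946
Fold change = 0.2946 / 0.1168 = 2.5223
log2(2.5223) = 1.3347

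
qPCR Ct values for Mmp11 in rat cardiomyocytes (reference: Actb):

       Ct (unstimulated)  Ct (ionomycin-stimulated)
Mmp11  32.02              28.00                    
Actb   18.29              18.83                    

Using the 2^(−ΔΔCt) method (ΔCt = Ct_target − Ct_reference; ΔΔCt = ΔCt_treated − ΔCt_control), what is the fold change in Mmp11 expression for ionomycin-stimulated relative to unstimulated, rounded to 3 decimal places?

ΔCt(unstimulated) = 32.020 − 18.290 = 13.730
ΔCt(ionomycin-stimulated) = 28.000 − 18.830 = 9.170
ΔΔCt = 9.170 − 13.730 = -4.560
Fold change = 2^(−(-4.560)) = 2^4.560 = 23.5883

23.588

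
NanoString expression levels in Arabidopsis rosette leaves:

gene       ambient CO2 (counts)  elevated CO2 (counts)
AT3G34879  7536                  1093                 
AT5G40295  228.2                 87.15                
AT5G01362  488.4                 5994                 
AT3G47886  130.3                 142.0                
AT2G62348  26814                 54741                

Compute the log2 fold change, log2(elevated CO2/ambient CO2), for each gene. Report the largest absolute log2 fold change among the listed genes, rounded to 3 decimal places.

log2(1093/7536) = -2.786  (AT3G34879)
log2(87.15/228.2) = -1.389  (AT5G40295)
log2(5994/488.4) = 3.617  (AT5G01362)
log2(142.0/130.3) = 0.124  (AT3G47886)
log2(54741/26814) = 1.030  (AT2G62348)
The largest magnitude belongs to AT5G01362.

3.617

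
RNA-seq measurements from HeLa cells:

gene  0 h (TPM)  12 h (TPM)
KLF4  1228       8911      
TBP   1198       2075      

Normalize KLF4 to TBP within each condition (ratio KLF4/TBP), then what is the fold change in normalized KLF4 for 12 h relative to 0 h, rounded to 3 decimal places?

4.190

KLF4/TBP (0 h) = 1228 / 1198 = 1.025
KLF4/TBP (12 h) = 8911 / 2075 = 4.2945
Fold change = 4.2945 / 1.025 = 4.1895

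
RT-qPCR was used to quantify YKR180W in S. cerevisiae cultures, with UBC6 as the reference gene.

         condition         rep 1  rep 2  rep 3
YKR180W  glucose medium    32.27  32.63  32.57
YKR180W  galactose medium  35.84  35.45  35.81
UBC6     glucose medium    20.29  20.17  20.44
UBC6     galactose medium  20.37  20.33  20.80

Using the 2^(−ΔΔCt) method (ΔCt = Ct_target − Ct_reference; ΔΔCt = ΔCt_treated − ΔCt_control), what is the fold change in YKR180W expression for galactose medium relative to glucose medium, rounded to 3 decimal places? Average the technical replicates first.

Mean Ct: YKR180W glucose medium 32.490; YKR180W galactose medium 35.700; UBC6 glucose medium 20.300; UBC6 galactose medium 20.500
ΔCt(glucose medium) = 32.490 − 20.300 = 12.190
ΔCt(galactose medium) = 35.700 − 20.500 = 15.200
ΔΔCt = 15.200 − 12.190 = 3.010
Fold change = 2^(−3.010) = 0.1241

0.124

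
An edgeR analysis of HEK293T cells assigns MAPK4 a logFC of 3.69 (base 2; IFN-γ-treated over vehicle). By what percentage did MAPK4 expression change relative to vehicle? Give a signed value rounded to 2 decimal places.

1190.63%

Fold change = 2^(3.69) = 12.9063
Percent change = (FC − 1) × 100% = (12.9063 − 1) × 100 = 1190.63%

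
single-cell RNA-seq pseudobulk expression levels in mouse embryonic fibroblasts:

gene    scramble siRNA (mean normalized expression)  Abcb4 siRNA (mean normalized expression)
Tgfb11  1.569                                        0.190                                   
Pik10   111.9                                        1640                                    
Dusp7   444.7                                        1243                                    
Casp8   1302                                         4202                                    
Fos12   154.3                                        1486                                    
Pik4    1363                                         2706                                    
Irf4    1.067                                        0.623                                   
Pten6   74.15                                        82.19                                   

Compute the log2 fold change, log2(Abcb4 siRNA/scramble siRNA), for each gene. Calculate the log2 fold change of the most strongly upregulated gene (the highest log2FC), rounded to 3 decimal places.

3.873

log2(0.190/1.569) = -3.046  (Tgfb11)
log2(1640/111.9) = 3.873  (Pik10)
log2(1243/444.7) = 1.483  (Dusp7)
log2(4202/1302) = 1.690  (Casp8)
log2(1486/154.3) = 3.268  (Fos12)
log2(2706/1363) = 0.989  (Pik4)
log2(0.623/1.067) = -0.776  (Irf4)
log2(82.19/74.15) = 0.149  (Pten6)
Pik10 is most strongly upregulated.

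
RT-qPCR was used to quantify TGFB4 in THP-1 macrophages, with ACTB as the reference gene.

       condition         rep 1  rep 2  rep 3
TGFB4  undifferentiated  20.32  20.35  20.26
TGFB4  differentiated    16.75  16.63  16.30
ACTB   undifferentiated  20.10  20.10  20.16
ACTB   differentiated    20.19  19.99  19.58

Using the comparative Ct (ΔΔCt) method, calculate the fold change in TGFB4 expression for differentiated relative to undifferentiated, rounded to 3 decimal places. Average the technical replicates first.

Mean Ct: TGFB4 undifferentiated 20.310; TGFB4 differentiated 16.560; ACTB undifferentiated 20.120; ACTB differentiated 19.920
ΔCt(undifferentiated) = 20.310 − 20.120 = 0.190
ΔCt(differentiated) = 16.560 − 19.920 = -3.360
ΔΔCt = -3.360 − 0.190 = -3.550
Fold change = 2^(−(-3.550)) = 2^3.550 = 11.7127

11.713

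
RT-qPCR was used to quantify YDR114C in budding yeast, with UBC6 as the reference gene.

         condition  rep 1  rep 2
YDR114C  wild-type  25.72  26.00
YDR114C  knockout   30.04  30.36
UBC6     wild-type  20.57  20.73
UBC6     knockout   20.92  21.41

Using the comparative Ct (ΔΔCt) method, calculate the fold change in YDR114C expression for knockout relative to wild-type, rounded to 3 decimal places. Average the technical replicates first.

Mean Ct: YDR114C wild-type 25.860; YDR114C knockout 30.200; UBC6 wild-type 20.650; UBC6 knockout 21.165
ΔCt(wild-type) = 25.860 − 20.650 = 5.210
ΔCt(knockout) = 30.200 − 21.165 = 9.035
ΔΔCt = 9.035 − 5.210 = 3.825
Fold change = 2^(−3.825) = 0.0706

0.071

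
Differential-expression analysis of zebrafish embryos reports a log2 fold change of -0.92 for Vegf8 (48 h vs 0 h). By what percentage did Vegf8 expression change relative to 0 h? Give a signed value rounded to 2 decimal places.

Fold change = 2^(-0.92) = 0.5285
Percent change = (FC − 1) × 100% = (0.5285 − 1) × 100 = -47.15%

-47.15%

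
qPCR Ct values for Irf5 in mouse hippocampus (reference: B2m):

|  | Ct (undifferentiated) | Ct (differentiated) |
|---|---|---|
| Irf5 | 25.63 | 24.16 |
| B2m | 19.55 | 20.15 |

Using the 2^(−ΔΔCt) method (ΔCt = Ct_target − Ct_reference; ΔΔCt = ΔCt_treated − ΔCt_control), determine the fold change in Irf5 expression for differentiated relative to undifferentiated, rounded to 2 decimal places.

ΔCt(undifferentiated) = 25.630 − 19.550 = 6.080
ΔCt(differentiated) = 24.160 − 20.150 = 4.010
ΔΔCt = 4.010 − 6.080 = -2.070
Fold change = 2^(−(-2.070)) = 2^2.070 = 4.199

4.20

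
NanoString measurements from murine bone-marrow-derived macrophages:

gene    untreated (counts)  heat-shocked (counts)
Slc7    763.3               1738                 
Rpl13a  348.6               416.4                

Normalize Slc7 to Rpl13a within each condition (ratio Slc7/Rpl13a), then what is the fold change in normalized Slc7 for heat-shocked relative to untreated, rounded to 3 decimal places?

Slc7/Rpl13a (untreated) = 763.3 / 348.6 = 2.1896
Slc7/Rpl13a (heat-shocked) = 1738 / 416.4 = 4.1739
Fold change = 4.1739 / 2.1896 = 1.9062

1.906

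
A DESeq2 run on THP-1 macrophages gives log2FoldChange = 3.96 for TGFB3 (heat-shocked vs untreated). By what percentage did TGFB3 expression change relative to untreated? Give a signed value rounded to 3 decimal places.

1456.248%

Fold change = 2^(3.96) = 15.5625
Percent change = (FC − 1) × 100% = (15.5625 − 1) × 100 = 1456.248%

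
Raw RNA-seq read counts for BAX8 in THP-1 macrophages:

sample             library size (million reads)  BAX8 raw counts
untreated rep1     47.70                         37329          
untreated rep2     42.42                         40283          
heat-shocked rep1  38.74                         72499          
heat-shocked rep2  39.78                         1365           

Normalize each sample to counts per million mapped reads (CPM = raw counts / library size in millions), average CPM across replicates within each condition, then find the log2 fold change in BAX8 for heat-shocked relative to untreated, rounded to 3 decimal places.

CPM(untreated rep1) = 37329 / 47.70 = 782.5786
CPM(untreated rep2) = 40283 / 42.42 = 949.6228
CPM(heat-shocked rep1) = 72499 / 38.74 = 1871.4249
CPM(heat-shocked rep2) = 1365 / 39.78 = 34.3137
mean CPM(untreated) = 866.1007; mean CPM(heat-shocked) = 952.8693
Fold change = 952.8693 / 866.1007 = 1.10018
log2(1.10018) = 0.1377

0.138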